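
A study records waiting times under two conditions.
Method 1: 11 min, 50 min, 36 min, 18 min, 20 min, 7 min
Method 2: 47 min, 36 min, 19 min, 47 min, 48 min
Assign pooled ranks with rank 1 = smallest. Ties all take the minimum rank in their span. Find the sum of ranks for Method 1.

Sorted (ascending): 7, 11, 18, 19, 20, 36, 36, 47, 47, 48, 50
The 2 values of 36 occupy positions 6–7 → each gets rank 6.
The 2 values of 47 occupy positions 8–9 → each gets rank 8.
Method 1 values → pooled ranks: 11→2, 50→11, 36→6, 18→3, 20→5, 7→1
Rank sum = 2 + 11 + 6 + 3 + 5 + 1 = 28

28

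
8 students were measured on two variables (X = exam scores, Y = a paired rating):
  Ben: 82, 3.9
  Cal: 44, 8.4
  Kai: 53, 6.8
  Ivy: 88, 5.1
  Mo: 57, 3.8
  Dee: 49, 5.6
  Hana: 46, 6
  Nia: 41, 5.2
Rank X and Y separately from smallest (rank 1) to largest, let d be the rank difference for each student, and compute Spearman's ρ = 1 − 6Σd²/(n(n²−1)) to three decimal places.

-0.595

Ranks of variable 1: 7, 2, 5, 8, 6, 4, 3, 1
Ranks of variable 2: 2, 8, 7, 3, 1, 5, 6, 4
d = r₁ − r₂: 5, -6, -2, 5, 5, -1, -3, -3
d²: 25, 36, 4, 25, 25, 1, 9, 9; Σd² = 134
ρ = 1 − 6·134/(8·63) = 1 − 804/504 = -0.595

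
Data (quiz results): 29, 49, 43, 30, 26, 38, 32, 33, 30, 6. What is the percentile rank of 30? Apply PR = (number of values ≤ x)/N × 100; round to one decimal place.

50.0

N = 10.
Strictly below 30: 3. Equal to 30: 2.
PR = 5/10 × 100 = 50.0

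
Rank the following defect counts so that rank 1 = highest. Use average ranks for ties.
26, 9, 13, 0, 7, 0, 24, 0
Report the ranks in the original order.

1, 4, 3, 7, 5, 7, 2, 7

Sorted (descending): 26, 24, 13, 9, 7, 0, 0, 0
The 3 values of 0 occupy positions 6–8 → average rank 7.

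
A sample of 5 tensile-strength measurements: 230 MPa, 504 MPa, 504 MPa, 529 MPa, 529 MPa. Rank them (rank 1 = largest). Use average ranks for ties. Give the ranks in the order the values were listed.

Sorted (descending): 529, 529, 504, 504, 230
The 2 values of 529 occupy positions 1–2 → average rank (1+2)/2 = 1.5.
The 2 values of 504 occupy positions 3–4 → average rank (3+4)/2 = 3.5.

5, 3.5, 3.5, 1.5, 1.5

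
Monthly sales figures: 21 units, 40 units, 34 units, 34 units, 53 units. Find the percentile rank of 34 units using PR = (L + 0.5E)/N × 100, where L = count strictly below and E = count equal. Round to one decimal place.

40.0

N = 5.
Strictly below 34: 1. Equal to 34: 2.
PR = (1 + 0.5·2)/5 × 100 = 40.0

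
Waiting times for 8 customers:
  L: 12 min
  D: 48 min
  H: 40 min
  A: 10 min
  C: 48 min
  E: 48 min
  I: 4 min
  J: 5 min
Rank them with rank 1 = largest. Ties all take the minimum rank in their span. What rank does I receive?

Sorted (descending): 48, 48, 48, 40, 12, 10, 5, 4
The 3 values of 48 occupy positions 1–3 → each gets rank 1.
I has value 4 min → rank 8.

8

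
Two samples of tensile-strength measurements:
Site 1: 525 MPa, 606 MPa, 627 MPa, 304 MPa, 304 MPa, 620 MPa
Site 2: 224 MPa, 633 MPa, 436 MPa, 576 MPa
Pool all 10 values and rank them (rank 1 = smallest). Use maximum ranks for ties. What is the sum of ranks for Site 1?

35

Sorted (ascending): 224, 304, 304, 436, 525, 576, 606, 620, 627, 633
The 2 values of 304 occupy positions 2–3 → each gets rank 3.
Site 1 values → pooled ranks: 525→5, 606→7, 627→9, 304→3, 304→3, 620→8
Rank sum = 5 + 7 + 9 + 3 + 3 + 8 = 35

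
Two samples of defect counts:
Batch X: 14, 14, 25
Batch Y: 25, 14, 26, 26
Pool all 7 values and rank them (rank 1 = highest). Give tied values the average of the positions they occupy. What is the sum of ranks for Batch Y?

Sorted (descending): 26, 26, 25, 25, 14, 14, 14
The 2 values of 26 occupy positions 1–2 → average rank (1+2)/2 = 1.5.
The 2 values of 25 occupy positions 3–4 → average rank (3+4)/2 = 3.5.
The 3 values of 14 occupy positions 5–7 → average rank 6.
Batch Y values → pooled ranks: 25→3.5, 14→6, 26→1.5, 26→1.5
Rank sum = 3.5 + 6 + 1.5 + 1.5 = 12.5

12.5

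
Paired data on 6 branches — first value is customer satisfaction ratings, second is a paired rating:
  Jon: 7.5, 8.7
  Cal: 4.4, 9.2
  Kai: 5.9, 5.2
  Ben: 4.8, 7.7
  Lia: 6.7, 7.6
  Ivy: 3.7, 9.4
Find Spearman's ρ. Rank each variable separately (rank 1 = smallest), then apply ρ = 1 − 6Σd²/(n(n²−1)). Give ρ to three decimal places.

Ranks of variable 1: 6, 2, 4, 3, 5, 1
Ranks of variable 2: 4, 5, 1, 3, 2, 6
d = r₁ − r₂: 2, -3, 3, 0, 3, -5
d²: 4, 9, 9, 0, 9, 25; Σd² = 56
ρ = 1 − 6·56/(6·35) = 1 − 336/210 = -0.600

-0.600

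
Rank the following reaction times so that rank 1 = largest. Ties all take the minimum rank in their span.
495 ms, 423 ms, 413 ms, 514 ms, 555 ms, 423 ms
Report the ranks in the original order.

Sorted (descending): 555, 514, 495, 423, 423, 413
The 2 values of 423 occupy positions 4–5 → each gets rank 4.

3, 4, 6, 2, 1, 4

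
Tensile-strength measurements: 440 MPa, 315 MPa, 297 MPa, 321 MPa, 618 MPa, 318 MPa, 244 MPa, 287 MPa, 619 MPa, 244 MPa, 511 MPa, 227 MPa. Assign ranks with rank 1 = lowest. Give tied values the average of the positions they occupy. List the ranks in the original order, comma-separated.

9, 6, 5, 8, 11, 7, 2.5, 4, 12, 2.5, 10, 1

Sorted (ascending): 227, 244, 244, 287, 297, 315, 318, 321, 440, 511, 618, 619
The 2 values of 244 occupy positions 2–3 → average rank (2+3)/2 = 2.5.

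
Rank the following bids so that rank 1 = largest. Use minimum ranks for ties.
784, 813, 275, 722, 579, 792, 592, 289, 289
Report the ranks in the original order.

Sorted (descending): 813, 792, 784, 722, 592, 579, 289, 289, 275
The 2 values of 289 occupy positions 7–8 → each gets rank 7.

3, 1, 9, 4, 6, 2, 5, 7, 7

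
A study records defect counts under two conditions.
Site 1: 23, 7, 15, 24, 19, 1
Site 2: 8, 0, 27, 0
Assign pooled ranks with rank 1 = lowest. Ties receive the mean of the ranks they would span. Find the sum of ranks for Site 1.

37

Sorted (ascending): 0, 0, 1, 7, 8, 15, 19, 23, 24, 27
The 2 values of 0 occupy positions 1–2 → average rank (1+2)/2 = 1.5.
Site 1 values → pooled ranks: 23→8, 7→4, 15→6, 24→9, 19→7, 1→3
Rank sum = 8 + 4 + 6 + 9 + 7 + 3 = 37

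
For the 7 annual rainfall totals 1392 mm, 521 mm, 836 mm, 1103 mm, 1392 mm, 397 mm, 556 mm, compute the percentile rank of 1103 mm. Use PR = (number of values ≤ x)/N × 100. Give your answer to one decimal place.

71.4

N = 7.
Strictly below 1103: 4. Equal to 1103: 1.
PR = 5/7 × 100 = 71.4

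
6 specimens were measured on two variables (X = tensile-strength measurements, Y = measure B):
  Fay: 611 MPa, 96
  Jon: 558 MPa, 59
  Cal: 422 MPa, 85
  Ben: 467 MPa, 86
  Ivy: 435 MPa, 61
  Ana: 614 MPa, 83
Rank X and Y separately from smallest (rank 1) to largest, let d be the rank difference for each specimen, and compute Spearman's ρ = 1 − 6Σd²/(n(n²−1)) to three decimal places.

0.086

Ranks of variable 1: 5, 4, 1, 3, 2, 6
Ranks of variable 2: 6, 1, 4, 5, 2, 3
d = r₁ − r₂: -1, 3, -3, -2, 0, 3
d²: 1, 9, 9, 4, 0, 9; Σd² = 32
ρ = 1 − 6·32/(6·35) = 1 − 192/210 = 0.086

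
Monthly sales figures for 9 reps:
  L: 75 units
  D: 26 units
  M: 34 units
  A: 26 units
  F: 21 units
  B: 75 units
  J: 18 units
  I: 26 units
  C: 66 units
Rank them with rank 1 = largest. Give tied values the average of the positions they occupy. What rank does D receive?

6

Sorted (descending): 75, 75, 66, 34, 26, 26, 26, 21, 18
The 2 values of 75 occupy positions 1–2 → average rank (1+2)/2 = 1.5.
The 3 values of 26 occupy positions 5–7 → average rank 6.
D has value 26 units → rank 6.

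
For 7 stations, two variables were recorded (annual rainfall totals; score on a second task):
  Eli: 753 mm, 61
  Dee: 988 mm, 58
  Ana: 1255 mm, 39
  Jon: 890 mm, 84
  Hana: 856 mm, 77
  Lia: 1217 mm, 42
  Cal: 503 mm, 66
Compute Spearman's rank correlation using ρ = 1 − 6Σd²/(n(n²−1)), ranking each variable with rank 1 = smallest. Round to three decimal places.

Ranks of variable 1: 2, 5, 7, 4, 3, 6, 1
Ranks of variable 2: 4, 3, 1, 7, 6, 2, 5
d = r₁ − r₂: -2, 2, 6, -3, -3, 4, -4
d²: 4, 4, 36, 9, 9, 16, 16; Σd² = 94
ρ = 1 − 6·94/(7·48) = 1 − 564/336 = -0.679

-0.679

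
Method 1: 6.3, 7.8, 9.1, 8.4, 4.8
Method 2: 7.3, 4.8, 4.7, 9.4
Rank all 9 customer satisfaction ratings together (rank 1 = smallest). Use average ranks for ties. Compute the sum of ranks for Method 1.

Sorted (ascending): 4.7, 4.8, 4.8, 6.3, 7.3, 7.8, 8.4, 9.1, 9.4
The 2 values of 4.8 occupy positions 2–3 → average rank (2+3)/2 = 2.5.
Method 1 values → pooled ranks: 6.3→4, 7.8→6, 9.1→8, 8.4→7, 4.8→2.5
Rank sum = 4 + 6 + 8 + 7 + 2.5 = 27.5

27.5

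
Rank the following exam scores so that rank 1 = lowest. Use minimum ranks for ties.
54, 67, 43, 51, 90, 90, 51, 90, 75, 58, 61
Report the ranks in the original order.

4, 7, 1, 2, 9, 9, 2, 9, 8, 5, 6

Sorted (ascending): 43, 51, 51, 54, 58, 61, 67, 75, 90, 90, 90
The 2 values of 51 occupy positions 2–3 → each gets rank 2.
The 3 values of 90 occupy positions 9–11 → each gets rank 9.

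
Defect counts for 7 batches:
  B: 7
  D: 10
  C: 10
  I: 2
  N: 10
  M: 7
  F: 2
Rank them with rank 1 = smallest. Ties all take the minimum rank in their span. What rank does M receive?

Sorted (ascending): 2, 2, 7, 7, 10, 10, 10
The 2 values of 2 occupy positions 1–2 → each gets rank 1.
The 2 values of 7 occupy positions 3–4 → each gets rank 3.
The 3 values of 10 occupy positions 5–7 → each gets rank 5.
M has value 7 → rank 3.

3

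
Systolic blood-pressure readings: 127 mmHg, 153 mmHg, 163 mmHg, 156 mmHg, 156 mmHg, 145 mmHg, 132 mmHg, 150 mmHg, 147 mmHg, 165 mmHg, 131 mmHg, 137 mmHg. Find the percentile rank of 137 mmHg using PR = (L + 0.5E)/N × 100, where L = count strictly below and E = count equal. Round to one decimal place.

29.2

N = 12.
Strictly below 137: 3. Equal to 137: 1.
PR = (3 + 0.5·1)/12 × 100 = 29.2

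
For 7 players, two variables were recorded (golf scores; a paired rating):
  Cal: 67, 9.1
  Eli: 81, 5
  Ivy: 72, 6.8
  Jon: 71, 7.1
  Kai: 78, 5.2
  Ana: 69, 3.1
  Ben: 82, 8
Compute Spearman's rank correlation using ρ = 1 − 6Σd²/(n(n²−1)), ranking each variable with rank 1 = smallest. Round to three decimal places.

-0.107

Ranks of variable 1: 1, 6, 4, 3, 5, 2, 7
Ranks of variable 2: 7, 2, 4, 5, 3, 1, 6
d = r₁ − r₂: -6, 4, 0, -2, 2, 1, 1
d²: 36, 16, 0, 4, 4, 1, 1; Σd² = 62
ρ = 1 − 6·62/(7·48) = 1 − 372/336 = -0.107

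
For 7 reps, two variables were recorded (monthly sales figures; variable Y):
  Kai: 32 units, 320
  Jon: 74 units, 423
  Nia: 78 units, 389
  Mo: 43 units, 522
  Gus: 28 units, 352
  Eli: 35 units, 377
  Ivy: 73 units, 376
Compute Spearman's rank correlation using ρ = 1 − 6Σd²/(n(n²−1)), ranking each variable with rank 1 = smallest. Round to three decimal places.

Ranks of variable 1: 2, 6, 7, 4, 1, 3, 5
Ranks of variable 2: 1, 6, 5, 7, 2, 4, 3
d = r₁ − r₂: 1, 0, 2, -3, -1, -1, 2
d²: 1, 0, 4, 9, 1, 1, 4; Σd² = 20
ρ = 1 − 6·20/(7·48) = 1 − 120/336 = 0.643

0.643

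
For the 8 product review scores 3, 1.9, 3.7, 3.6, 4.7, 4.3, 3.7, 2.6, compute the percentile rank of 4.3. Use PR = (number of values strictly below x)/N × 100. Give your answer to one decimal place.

N = 8.
Strictly below 4.3: 6. Equal to 4.3: 1.
PR = 6/8 × 100 = 75.0

75.0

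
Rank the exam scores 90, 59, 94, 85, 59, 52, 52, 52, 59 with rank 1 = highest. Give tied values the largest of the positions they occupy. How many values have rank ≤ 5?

Sorted (descending): 94, 90, 85, 59, 59, 59, 52, 52, 52
The 3 values of 59 occupy positions 4–6 → each gets rank 6.
The 3 values of 52 occupy positions 7–9 → each gets rank 9.
Ranks ≤ 5: {1, 2, 3} → 3 values.

3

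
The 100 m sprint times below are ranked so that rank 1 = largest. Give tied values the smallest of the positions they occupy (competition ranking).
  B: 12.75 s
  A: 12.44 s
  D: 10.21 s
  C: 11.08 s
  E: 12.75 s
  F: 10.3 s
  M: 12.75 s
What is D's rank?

Sorted (descending): 12.75, 12.75, 12.75, 12.44, 11.08, 10.3, 10.21
The 3 values of 12.75 occupy positions 1–3 → each gets rank 1.
D has value 10.21 s → rank 7.

7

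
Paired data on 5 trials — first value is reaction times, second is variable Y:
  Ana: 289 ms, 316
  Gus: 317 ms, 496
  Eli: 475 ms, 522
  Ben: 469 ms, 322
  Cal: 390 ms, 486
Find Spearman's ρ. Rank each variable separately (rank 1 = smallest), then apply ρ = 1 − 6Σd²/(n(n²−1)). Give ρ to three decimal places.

0.600

Ranks of variable 1: 1, 2, 5, 4, 3
Ranks of variable 2: 1, 4, 5, 2, 3
d = r₁ − r₂: 0, -2, 0, 2, 0
d²: 0, 4, 0, 4, 0; Σd² = 8
ρ = 1 − 6·8/(5·24) = 1 − 48/120 = 0.600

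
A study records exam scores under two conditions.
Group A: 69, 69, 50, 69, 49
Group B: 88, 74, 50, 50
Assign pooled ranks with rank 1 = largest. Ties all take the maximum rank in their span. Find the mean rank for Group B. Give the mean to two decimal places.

4.75

Sorted (descending): 88, 74, 69, 69, 69, 50, 50, 50, 49
The 3 values of 69 occupy positions 3–5 → each gets rank 5.
The 3 values of 50 occupy positions 6–8 → each gets rank 8.
Group B values → pooled ranks: 88→1, 74→2, 50→8, 50→8
Mean rank = (1 + 2 + 8 + 8) / 4 = 4.75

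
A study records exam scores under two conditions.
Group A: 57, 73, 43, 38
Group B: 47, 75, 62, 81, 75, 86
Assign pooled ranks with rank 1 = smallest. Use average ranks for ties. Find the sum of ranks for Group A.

Sorted (ascending): 38, 43, 47, 57, 62, 73, 75, 75, 81, 86
The 2 values of 75 occupy positions 7–8 → average rank (7+8)/2 = 7.5.
Group A values → pooled ranks: 57→4, 73→6, 43→2, 38→1
Rank sum = 4 + 6 + 2 + 1 = 13

13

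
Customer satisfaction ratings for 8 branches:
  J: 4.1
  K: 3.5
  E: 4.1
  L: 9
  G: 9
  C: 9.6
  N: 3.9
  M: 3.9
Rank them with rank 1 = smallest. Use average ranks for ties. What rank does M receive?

Sorted (ascending): 3.5, 3.9, 3.9, 4.1, 4.1, 9, 9, 9.6
The 2 values of 3.9 occupy positions 2–3 → average rank (2+3)/2 = 2.5.
The 2 values of 4.1 occupy positions 4–5 → average rank (4+5)/2 = 4.5.
The 2 values of 9 occupy positions 6–7 → average rank (6+7)/2 = 6.5.
M has value 3.9 → rank 2.5.

2.5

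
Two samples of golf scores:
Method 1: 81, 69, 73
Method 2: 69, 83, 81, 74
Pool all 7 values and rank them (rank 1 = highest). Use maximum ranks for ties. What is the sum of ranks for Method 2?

Sorted (descending): 83, 81, 81, 74, 73, 69, 69
The 2 values of 81 occupy positions 2–3 → each gets rank 3.
The 2 values of 69 occupy positions 6–7 → each gets rank 7.
Method 2 values → pooled ranks: 69→7, 83→1, 81→3, 74→4
Rank sum = 7 + 1 + 3 + 4 = 15

15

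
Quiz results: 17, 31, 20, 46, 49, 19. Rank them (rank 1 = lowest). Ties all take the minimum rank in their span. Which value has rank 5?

46

Sorted (ascending): 17, 19, 20, 31, 46, 49
No ties — each value takes its position as its rank.
Rank 5 → value 46.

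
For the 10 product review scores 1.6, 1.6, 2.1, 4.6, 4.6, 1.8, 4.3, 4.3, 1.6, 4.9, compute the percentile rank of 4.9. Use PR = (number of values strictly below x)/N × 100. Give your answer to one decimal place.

N = 10.
Strictly below 4.9: 9. Equal to 4.9: 1.
PR = 9/10 × 100 = 90.0

90.0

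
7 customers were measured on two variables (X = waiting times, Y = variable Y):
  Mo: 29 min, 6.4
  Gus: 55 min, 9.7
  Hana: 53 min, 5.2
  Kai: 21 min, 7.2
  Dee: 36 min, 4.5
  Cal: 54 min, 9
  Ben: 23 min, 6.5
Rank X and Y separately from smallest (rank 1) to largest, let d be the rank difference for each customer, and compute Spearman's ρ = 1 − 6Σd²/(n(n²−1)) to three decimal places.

Ranks of variable 1: 3, 7, 5, 1, 4, 6, 2
Ranks of variable 2: 3, 7, 2, 5, 1, 6, 4
d = r₁ − r₂: 0, 0, 3, -4, 3, 0, -2
d²: 0, 0, 9, 16, 9, 0, 4; Σd² = 38
ρ = 1 − 6·38/(7·48) = 1 − 228/336 = 0.321

0.321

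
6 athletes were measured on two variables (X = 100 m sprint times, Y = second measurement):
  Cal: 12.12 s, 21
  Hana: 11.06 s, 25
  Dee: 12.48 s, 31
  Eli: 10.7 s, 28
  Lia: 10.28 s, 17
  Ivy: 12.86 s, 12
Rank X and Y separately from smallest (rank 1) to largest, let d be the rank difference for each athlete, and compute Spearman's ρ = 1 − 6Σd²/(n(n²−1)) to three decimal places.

-0.086

Ranks of variable 1: 4, 3, 5, 2, 1, 6
Ranks of variable 2: 3, 4, 6, 5, 2, 1
d = r₁ − r₂: 1, -1, -1, -3, -1, 5
d²: 1, 1, 1, 9, 1, 25; Σd² = 38
ρ = 1 − 6·38/(6·35) = 1 − 228/210 = -0.086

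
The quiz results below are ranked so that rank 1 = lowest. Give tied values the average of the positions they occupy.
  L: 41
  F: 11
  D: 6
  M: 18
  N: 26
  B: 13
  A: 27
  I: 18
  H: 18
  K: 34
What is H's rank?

5

Sorted (ascending): 6, 11, 13, 18, 18, 18, 26, 27, 34, 41
The 3 values of 18 occupy positions 4–6 → average rank 5.
H has value 18 → rank 5.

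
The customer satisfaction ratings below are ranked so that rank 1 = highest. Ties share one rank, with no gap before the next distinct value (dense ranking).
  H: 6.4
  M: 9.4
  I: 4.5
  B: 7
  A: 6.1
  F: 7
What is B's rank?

Sorted (descending): 9.4, 7, 7, 6.4, 6.1, 4.5
The 2 values of 7 share dense rank 2.
Remaining distinct values take the next consecutive integers.
B has value 7 → rank 2.

2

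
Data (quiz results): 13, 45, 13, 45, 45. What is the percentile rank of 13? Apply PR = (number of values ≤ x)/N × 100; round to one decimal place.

40.0

N = 5.
Strictly below 13: 0. Equal to 13: 2.
PR = 2/5 × 100 = 40.0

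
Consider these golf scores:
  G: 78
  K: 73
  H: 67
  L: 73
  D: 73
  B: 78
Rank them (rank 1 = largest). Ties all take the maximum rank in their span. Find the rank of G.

Sorted (descending): 78, 78, 73, 73, 73, 67
The 2 values of 78 occupy positions 1–2 → each gets rank 2.
The 3 values of 73 occupy positions 3–5 → each gets rank 5.
G has value 78 → rank 2.

2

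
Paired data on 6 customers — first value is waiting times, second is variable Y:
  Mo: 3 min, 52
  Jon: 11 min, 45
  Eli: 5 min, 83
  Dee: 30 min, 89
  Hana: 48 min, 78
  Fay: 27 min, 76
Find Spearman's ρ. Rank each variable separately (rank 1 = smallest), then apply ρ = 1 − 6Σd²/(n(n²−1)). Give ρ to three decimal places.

Ranks of variable 1: 1, 3, 2, 5, 6, 4
Ranks of variable 2: 2, 1, 5, 6, 4, 3
d = r₁ − r₂: -1, 2, -3, -1, 2, 1
d²: 1, 4, 9, 1, 4, 1; Σd² = 20
ρ = 1 − 6·20/(6·35) = 1 − 120/210 = 0.429

0.429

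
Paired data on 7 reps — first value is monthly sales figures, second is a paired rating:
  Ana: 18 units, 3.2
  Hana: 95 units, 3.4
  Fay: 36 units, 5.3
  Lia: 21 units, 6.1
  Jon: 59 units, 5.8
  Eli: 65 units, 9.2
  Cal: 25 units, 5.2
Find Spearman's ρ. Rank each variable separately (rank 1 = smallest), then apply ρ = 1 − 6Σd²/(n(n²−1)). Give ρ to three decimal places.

Ranks of variable 1: 1, 7, 4, 2, 5, 6, 3
Ranks of variable 2: 1, 2, 4, 6, 5, 7, 3
d = r₁ − r₂: 0, 5, 0, -4, 0, -1, 0
d²: 0, 25, 0, 16, 0, 1, 0; Σd² = 42
ρ = 1 − 6·42/(7·48) = 1 − 252/336 = 0.250

0.250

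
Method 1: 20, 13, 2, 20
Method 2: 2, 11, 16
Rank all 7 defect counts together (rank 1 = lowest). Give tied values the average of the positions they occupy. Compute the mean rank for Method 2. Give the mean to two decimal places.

3.17

Sorted (ascending): 2, 2, 11, 13, 16, 20, 20
The 2 values of 2 occupy positions 1–2 → average rank (1+2)/2 = 1.5.
The 2 values of 20 occupy positions 6–7 → average rank (6+7)/2 = 6.5.
Method 2 values → pooled ranks: 2→1.5, 11→3, 16→5
Mean rank = (1.5 + 3 + 5) / 3 = 3.17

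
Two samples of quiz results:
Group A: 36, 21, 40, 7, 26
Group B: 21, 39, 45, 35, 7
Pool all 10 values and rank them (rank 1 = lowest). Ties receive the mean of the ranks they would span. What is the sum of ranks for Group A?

26

Sorted (ascending): 7, 7, 21, 21, 26, 35, 36, 39, 40, 45
The 2 values of 7 occupy positions 1–2 → average rank (1+2)/2 = 1.5.
The 2 values of 21 occupy positions 3–4 → average rank (3+4)/2 = 3.5.
Group A values → pooled ranks: 36→7, 21→3.5, 40→9, 7→1.5, 26→5
Rank sum = 7 + 3.5 + 9 + 1.5 + 5 = 26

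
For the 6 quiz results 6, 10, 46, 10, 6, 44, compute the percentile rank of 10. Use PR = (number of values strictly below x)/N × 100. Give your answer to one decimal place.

N = 6.
Strictly below 10: 2. Equal to 10: 2.
PR = 2/6 × 100 = 33.3

33.3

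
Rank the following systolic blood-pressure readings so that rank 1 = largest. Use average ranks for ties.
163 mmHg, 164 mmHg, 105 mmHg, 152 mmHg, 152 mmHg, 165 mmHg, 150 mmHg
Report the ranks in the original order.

3, 2, 7, 4.5, 4.5, 1, 6

Sorted (descending): 165, 164, 163, 152, 152, 150, 105
The 2 values of 152 occupy positions 4–5 → average rank (4+5)/2 = 4.5.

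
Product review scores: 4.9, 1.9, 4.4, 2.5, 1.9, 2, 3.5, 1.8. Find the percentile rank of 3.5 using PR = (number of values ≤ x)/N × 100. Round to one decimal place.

N = 8.
Strictly below 3.5: 5. Equal to 3.5: 1.
PR = 6/8 × 100 = 75.0

75.0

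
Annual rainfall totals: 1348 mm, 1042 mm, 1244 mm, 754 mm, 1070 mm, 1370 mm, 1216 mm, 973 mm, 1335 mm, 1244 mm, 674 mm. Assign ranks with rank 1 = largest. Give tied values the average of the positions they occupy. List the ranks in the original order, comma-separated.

2, 8, 4.5, 10, 7, 1, 6, 9, 3, 4.5, 11

Sorted (descending): 1370, 1348, 1335, 1244, 1244, 1216, 1070, 1042, 973, 754, 674
The 2 values of 1244 occupy positions 4–5 → average rank (4+5)/2 = 4.5.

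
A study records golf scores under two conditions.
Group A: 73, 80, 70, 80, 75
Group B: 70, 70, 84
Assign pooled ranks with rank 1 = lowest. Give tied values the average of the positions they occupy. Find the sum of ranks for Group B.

12

Sorted (ascending): 70, 70, 70, 73, 75, 80, 80, 84
The 3 values of 70 occupy positions 1–3 → average rank 2.
The 2 values of 80 occupy positions 6–7 → average rank (6+7)/2 = 6.5.
Group B values → pooled ranks: 70→2, 70→2, 84→8
Rank sum = 2 + 2 + 8 = 12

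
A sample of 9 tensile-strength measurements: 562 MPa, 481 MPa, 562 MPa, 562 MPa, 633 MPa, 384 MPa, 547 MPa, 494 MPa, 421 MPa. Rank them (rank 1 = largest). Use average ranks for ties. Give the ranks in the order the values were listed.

Sorted (descending): 633, 562, 562, 562, 547, 494, 481, 421, 384
The 3 values of 562 occupy positions 2–4 → average rank 3.

3, 7, 3, 3, 1, 9, 5, 6, 8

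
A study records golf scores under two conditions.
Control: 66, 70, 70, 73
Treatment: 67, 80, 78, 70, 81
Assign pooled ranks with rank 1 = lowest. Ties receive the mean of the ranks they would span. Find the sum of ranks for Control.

Sorted (ascending): 66, 67, 70, 70, 70, 73, 78, 80, 81
The 3 values of 70 occupy positions 3–5 → average rank 4.
Control values → pooled ranks: 66→1, 70→4, 70→4, 73→6
Rank sum = 1 + 4 + 4 + 6 = 15

15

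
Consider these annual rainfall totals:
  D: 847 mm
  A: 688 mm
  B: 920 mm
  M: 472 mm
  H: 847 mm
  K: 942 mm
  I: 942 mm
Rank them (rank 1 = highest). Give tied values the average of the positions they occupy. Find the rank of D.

Sorted (descending): 942, 942, 920, 847, 847, 688, 472
The 2 values of 942 occupy positions 1–2 → average rank (1+2)/2 = 1.5.
The 2 values of 847 occupy positions 4–5 → average rank (4+5)/2 = 4.5.
D has value 847 mm → rank 4.5.

4.5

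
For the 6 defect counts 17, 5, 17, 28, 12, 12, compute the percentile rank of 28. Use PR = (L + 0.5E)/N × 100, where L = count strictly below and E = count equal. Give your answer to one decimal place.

91.7

N = 6.
Strictly below 28: 5. Equal to 28: 1.
PR = (5 + 0.5·1)/6 × 100 = 91.7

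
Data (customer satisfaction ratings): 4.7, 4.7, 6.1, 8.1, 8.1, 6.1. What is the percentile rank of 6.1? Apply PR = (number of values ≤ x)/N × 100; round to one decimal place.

66.7

N = 6.
Strictly below 6.1: 2. Equal to 6.1: 2.
PR = 4/6 × 100 = 66.7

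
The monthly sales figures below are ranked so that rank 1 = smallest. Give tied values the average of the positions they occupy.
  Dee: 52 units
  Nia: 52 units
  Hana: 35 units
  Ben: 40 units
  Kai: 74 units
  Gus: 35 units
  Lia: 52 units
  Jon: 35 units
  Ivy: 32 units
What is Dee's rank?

7

Sorted (ascending): 32, 35, 35, 35, 40, 52, 52, 52, 74
The 3 values of 35 occupy positions 2–4 → average rank 3.
The 3 values of 52 occupy positions 6–8 → average rank 7.
Dee has value 52 units → rank 7.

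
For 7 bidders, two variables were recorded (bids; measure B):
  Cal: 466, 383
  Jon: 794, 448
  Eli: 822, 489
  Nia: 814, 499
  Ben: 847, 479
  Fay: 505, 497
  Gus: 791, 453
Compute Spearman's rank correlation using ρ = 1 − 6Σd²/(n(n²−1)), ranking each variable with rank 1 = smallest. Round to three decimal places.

0.393

Ranks of variable 1: 1, 4, 6, 5, 7, 2, 3
Ranks of variable 2: 1, 2, 5, 7, 4, 6, 3
d = r₁ − r₂: 0, 2, 1, -2, 3, -4, 0
d²: 0, 4, 1, 4, 9, 16, 0; Σd² = 34
ρ = 1 − 6·34/(7·48) = 1 − 204/336 = 0.393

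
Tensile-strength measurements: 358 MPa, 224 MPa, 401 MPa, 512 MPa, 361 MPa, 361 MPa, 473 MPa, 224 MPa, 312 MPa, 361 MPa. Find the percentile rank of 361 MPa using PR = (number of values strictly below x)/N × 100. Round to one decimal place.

40.0

N = 10.
Strictly below 361: 4. Equal to 361: 3.
PR = 4/10 × 100 = 40.0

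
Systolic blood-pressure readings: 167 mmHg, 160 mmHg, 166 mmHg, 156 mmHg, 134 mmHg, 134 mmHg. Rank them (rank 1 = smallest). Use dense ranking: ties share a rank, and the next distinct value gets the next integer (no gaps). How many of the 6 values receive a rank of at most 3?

Sorted (ascending): 134, 134, 156, 160, 166, 167
The 2 values of 134 share dense rank 1.
Remaining distinct values take the next consecutive integers.
Ranks ≤ 3: {1, 1, 2, 3} → 4 values.

4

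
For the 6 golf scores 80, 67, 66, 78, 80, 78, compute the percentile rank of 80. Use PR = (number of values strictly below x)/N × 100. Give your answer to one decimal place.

N = 6.
Strictly below 80: 4. Equal to 80: 2.
PR = 4/6 × 100 = 66.7

66.7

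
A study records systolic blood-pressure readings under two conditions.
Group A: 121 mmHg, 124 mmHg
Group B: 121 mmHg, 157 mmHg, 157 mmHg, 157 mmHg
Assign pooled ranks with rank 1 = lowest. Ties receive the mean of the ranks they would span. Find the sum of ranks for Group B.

16.5

Sorted (ascending): 121, 121, 124, 157, 157, 157
The 2 values of 121 occupy positions 1–2 → average rank (1+2)/2 = 1.5.
The 3 values of 157 occupy positions 4–6 → average rank 5.
Group B values → pooled ranks: 121→1.5, 157→5, 157→5, 157→5
Rank sum = 1.5 + 5 + 5 + 5 = 16.5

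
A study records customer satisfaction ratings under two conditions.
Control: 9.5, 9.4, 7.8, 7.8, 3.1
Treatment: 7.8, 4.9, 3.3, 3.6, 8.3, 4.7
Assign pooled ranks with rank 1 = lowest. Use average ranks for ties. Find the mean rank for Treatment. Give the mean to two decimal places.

5.00

Sorted (ascending): 3.1, 3.3, 3.6, 4.7, 4.9, 7.8, 7.8, 7.8, 8.3, 9.4, 9.5
The 3 values of 7.8 occupy positions 6–8 → average rank 7.
Treatment values → pooled ranks: 7.8→7, 4.9→5, 3.3→2, 3.6→3, 8.3→9, 4.7→4
Mean rank = (7 + 5 + 2 + 3 + 9 + 4) / 6 = 5.00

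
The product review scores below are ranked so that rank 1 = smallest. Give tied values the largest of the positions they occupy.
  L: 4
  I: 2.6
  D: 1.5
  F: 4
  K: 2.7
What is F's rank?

5

Sorted (ascending): 1.5, 2.6, 2.7, 4, 4
The 2 values of 4 occupy positions 4–5 → each gets rank 5.
F has value 4 → rank 5.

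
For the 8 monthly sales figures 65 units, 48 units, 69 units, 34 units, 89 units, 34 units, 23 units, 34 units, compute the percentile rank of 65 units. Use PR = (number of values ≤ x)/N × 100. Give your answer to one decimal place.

75.0

N = 8.
Strictly below 65: 5. Equal to 65: 1.
PR = 6/8 × 100 = 75.0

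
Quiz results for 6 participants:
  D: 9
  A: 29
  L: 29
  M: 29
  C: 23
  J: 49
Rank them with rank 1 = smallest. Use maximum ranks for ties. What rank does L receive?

5

Sorted (ascending): 9, 23, 29, 29, 29, 49
The 3 values of 29 occupy positions 3–5 → each gets rank 5.
L has value 29 → rank 5.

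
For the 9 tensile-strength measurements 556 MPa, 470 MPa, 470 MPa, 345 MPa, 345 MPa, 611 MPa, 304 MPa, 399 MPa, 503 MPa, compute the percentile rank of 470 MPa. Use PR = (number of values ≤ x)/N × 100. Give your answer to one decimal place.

66.7

N = 9.
Strictly below 470: 4. Equal to 470: 2.
PR = 6/9 × 100 = 66.7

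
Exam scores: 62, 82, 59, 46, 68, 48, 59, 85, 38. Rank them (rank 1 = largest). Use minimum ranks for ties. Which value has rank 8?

46

Sorted (descending): 85, 82, 68, 62, 59, 59, 48, 46, 38
The 2 values of 59 occupy positions 5–6 → each gets rank 5.
Rank 8 → value 46.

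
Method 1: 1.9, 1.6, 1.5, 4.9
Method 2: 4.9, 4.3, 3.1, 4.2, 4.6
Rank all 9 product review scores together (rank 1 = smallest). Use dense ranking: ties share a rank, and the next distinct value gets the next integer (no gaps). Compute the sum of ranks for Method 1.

14

Sorted (ascending): 1.5, 1.6, 1.9, 3.1, 4.2, 4.3, 4.6, 4.9, 4.9
The 2 values of 4.9 share dense rank 8.
Remaining distinct values take the next consecutive integers.
Method 1 values → pooled ranks: 1.9→3, 1.6→2, 1.5→1, 4.9→8
Rank sum = 3 + 2 + 1 + 8 = 14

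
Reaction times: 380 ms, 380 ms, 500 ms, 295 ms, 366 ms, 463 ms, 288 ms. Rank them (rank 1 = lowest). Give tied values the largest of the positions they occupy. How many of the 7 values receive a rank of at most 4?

3

Sorted (ascending): 288, 295, 366, 380, 380, 463, 500
The 2 values of 380 occupy positions 4–5 → each gets rank 5.
Ranks ≤ 4: {1, 2, 3} → 3 values.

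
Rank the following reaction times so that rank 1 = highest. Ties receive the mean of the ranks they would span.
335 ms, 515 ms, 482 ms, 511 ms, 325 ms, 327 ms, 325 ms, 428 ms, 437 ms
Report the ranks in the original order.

6, 1, 3, 2, 8.5, 7, 8.5, 5, 4

Sorted (descending): 515, 511, 482, 437, 428, 335, 327, 325, 325
The 2 values of 325 occupy positions 8–9 → average rank (8+9)/2 = 8.5.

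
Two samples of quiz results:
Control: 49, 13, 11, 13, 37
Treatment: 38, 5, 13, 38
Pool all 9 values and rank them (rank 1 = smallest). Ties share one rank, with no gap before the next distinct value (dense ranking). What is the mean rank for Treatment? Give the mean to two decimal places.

Sorted (ascending): 5, 11, 13, 13, 13, 37, 38, 38, 49
The 3 values of 13 share dense rank 3.
The 2 values of 38 share dense rank 5.
Remaining distinct values take the next consecutive integers.
Treatment values → pooled ranks: 38→5, 5→1, 13→3, 38→5
Mean rank = (5 + 1 + 3 + 5) / 4 = 3.50

3.50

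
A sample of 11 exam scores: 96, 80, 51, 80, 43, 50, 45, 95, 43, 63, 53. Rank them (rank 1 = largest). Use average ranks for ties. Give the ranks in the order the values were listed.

Sorted (descending): 96, 95, 80, 80, 63, 53, 51, 50, 45, 43, 43
The 2 values of 80 occupy positions 3–4 → average rank (3+4)/2 = 3.5.
The 2 values of 43 occupy positions 10–11 → average rank (10+11)/2 = 10.5.

1, 3.5, 7, 3.5, 10.5, 8, 9, 2, 10.5, 5, 6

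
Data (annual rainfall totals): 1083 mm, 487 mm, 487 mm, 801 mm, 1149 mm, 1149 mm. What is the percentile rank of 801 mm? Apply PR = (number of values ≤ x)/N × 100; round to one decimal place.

50.0

N = 6.
Strictly below 801: 2. Equal to 801: 1.
PR = 3/6 × 100 = 50.0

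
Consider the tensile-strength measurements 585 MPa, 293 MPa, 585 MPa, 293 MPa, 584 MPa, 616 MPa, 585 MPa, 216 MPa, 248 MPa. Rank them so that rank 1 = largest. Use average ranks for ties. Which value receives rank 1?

Sorted (descending): 616, 585, 585, 585, 584, 293, 293, 248, 216
The 3 values of 585 occupy positions 2–4 → average rank 3.
The 2 values of 293 occupy positions 6–7 → average rank (6+7)/2 = 6.5.
Rank 1 → value 616.

616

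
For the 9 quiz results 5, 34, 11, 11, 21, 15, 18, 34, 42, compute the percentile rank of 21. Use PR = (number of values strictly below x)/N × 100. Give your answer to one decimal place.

55.6

N = 9.
Strictly below 21: 5. Equal to 21: 1.
PR = 5/9 × 100 = 55.6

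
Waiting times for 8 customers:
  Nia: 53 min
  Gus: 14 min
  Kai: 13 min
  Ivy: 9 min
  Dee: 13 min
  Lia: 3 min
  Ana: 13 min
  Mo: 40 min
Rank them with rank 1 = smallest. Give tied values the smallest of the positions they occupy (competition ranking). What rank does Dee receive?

Sorted (ascending): 3, 9, 13, 13, 13, 14, 40, 53
The 3 values of 13 occupy positions 3–5 → each gets rank 3.
Dee has value 13 min → rank 3.

3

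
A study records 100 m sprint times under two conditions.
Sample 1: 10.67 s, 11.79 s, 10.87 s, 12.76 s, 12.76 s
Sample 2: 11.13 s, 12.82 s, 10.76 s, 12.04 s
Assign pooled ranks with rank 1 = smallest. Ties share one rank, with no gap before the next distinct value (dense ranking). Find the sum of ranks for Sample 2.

Sorted (ascending): 10.67, 10.76, 10.87, 11.13, 11.79, 12.04, 12.76, 12.76, 12.82
The 2 values of 12.76 share dense rank 7.
Remaining distinct values take the next consecutive integers.
Sample 2 values → pooled ranks: 11.13→4, 12.82→8, 10.76→2, 12.04→6
Rank sum = 4 + 8 + 2 + 6 = 20

20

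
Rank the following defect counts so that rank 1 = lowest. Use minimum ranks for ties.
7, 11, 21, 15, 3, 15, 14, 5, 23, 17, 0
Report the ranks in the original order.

4, 5, 10, 7, 2, 7, 6, 3, 11, 9, 1

Sorted (ascending): 0, 3, 5, 7, 11, 14, 15, 15, 17, 21, 23
The 2 values of 15 occupy positions 7–8 → each gets rank 7.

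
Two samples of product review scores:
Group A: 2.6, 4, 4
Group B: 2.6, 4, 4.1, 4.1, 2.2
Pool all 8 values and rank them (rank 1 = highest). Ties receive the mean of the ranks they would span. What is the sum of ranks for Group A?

14.5

Sorted (descending): 4.1, 4.1, 4, 4, 4, 2.6, 2.6, 2.2
The 2 values of 4.1 occupy positions 1–2 → average rank (1+2)/2 = 1.5.
The 3 values of 4 occupy positions 3–5 → average rank 4.
The 2 values of 2.6 occupy positions 6–7 → average rank (6+7)/2 = 6.5.
Group A values → pooled ranks: 2.6→6.5, 4→4, 4→4
Rank sum = 6.5 + 4 + 4 = 14.5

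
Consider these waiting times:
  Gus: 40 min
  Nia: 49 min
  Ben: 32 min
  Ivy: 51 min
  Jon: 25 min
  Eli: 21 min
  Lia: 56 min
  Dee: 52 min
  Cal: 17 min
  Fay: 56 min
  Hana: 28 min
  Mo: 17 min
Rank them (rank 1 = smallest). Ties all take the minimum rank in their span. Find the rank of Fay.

11

Sorted (ascending): 17, 17, 21, 25, 28, 32, 40, 49, 51, 52, 56, 56
The 2 values of 17 occupy positions 1–2 → each gets rank 1.
The 2 values of 56 occupy positions 11–12 → each gets rank 11.
Fay has value 56 min → rank 11.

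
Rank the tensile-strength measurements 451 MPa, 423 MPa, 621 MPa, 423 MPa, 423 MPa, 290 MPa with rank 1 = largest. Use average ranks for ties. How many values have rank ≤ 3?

2

Sorted (descending): 621, 451, 423, 423, 423, 290
The 3 values of 423 occupy positions 3–5 → average rank 4.
Ranks ≤ 3: {1, 2} → 2 values.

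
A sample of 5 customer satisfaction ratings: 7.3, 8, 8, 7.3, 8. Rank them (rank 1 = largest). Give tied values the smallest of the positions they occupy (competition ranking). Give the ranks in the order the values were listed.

4, 1, 1, 4, 1

Sorted (descending): 8, 8, 8, 7.3, 7.3
The 3 values of 8 occupy positions 1–3 → each gets rank 1.
The 2 values of 7.3 occupy positions 4–5 → each gets rank 4.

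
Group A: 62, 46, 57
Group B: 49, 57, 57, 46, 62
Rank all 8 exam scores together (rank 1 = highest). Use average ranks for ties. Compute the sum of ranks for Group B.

23

Sorted (descending): 62, 62, 57, 57, 57, 49, 46, 46
The 2 values of 62 occupy positions 1–2 → average rank (1+2)/2 = 1.5.
The 3 values of 57 occupy positions 3–5 → average rank 4.
The 2 values of 46 occupy positions 7–8 → average rank (7+8)/2 = 7.5.
Group B values → pooled ranks: 49→6, 57→4, 57→4, 46→7.5, 62→1.5
Rank sum = 6 + 4 + 4 + 7.5 + 1.5 = 23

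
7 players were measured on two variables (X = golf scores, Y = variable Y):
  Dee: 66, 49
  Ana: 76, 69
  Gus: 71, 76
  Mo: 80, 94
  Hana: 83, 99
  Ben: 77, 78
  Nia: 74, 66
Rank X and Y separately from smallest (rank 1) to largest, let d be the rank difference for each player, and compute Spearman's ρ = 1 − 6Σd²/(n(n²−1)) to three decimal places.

0.893

Ranks of variable 1: 1, 4, 2, 6, 7, 5, 3
Ranks of variable 2: 1, 3, 4, 6, 7, 5, 2
d = r₁ − r₂: 0, 1, -2, 0, 0, 0, 1
d²: 0, 1, 4, 0, 0, 0, 1; Σd² = 6
ρ = 1 − 6·6/(7·48) = 1 − 36/336 = 0.893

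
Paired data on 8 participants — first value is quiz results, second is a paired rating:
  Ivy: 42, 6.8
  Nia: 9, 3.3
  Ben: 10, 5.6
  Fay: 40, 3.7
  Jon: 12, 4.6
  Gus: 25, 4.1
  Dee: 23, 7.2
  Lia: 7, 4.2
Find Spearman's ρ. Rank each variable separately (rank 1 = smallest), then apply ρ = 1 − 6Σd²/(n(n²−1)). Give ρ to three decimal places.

0.238

Ranks of variable 1: 8, 2, 3, 7, 4, 6, 5, 1
Ranks of variable 2: 7, 1, 6, 2, 5, 3, 8, 4
d = r₁ − r₂: 1, 1, -3, 5, -1, 3, -3, -3
d²: 1, 1, 9, 25, 1, 9, 9, 9; Σd² = 64
ρ = 1 − 6·64/(8·63) = 1 − 384/504 = 0.238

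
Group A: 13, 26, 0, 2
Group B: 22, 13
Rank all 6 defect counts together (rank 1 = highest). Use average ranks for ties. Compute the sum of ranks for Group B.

5.5

Sorted (descending): 26, 22, 13, 13, 2, 0
The 2 values of 13 occupy positions 3–4 → average rank (3+4)/2 = 3.5.
Group B values → pooled ranks: 22→2, 13→3.5
Rank sum = 2 + 3.5 = 5.5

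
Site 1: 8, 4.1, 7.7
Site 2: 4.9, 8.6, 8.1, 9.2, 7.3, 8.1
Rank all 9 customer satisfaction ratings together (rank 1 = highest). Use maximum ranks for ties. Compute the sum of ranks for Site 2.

Sorted (descending): 9.2, 8.6, 8.1, 8.1, 8, 7.7, 7.3, 4.9, 4.1
The 2 values of 8.1 occupy positions 3–4 → each gets rank 4.
Site 2 values → pooled ranks: 4.9→8, 8.6→2, 8.1→4, 9.2→1, 7.3→7, 8.1→4
Rank sum = 8 + 2 + 4 + 1 + 7 + 4 = 26

26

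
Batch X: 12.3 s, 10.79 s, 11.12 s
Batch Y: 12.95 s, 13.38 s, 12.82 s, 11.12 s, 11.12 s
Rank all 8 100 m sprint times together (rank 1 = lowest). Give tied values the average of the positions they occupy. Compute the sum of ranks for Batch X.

Sorted (ascending): 10.79, 11.12, 11.12, 11.12, 12.3, 12.82, 12.95, 13.38
The 3 values of 11.12 occupy positions 2–4 → average rank 3.
Batch X values → pooled ranks: 12.3→5, 10.79→1, 11.12→3
Rank sum = 5 + 1 + 3 = 9

9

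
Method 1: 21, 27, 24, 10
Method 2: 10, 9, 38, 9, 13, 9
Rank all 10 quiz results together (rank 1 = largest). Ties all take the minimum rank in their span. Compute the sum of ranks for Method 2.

36

Sorted (descending): 38, 27, 24, 21, 13, 10, 10, 9, 9, 9
The 2 values of 10 occupy positions 6–7 → each gets rank 6.
The 3 values of 9 occupy positions 8–10 → each gets rank 8.
Method 2 values → pooled ranks: 10→6, 9→8, 38→1, 9→8, 13→5, 9→8
Rank sum = 6 + 8 + 1 + 8 + 5 + 8 = 36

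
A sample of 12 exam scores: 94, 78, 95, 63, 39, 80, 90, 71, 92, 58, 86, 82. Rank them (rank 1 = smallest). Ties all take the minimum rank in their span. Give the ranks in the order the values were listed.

Sorted (ascending): 39, 58, 63, 71, 78, 80, 82, 86, 90, 92, 94, 95
No ties — each value takes its position as its rank.

11, 5, 12, 3, 1, 6, 9, 4, 10, 2, 8, 7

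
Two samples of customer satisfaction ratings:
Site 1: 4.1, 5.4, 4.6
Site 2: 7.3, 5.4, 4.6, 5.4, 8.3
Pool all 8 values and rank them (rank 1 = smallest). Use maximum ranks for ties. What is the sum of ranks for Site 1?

10

Sorted (ascending): 4.1, 4.6, 4.6, 5.4, 5.4, 5.4, 7.3, 8.3
The 2 values of 4.6 occupy positions 2–3 → each gets rank 3.
The 3 values of 5.4 occupy positions 4–6 → each gets rank 6.
Site 1 values → pooled ranks: 4.1→1, 5.4→6, 4.6→3
Rank sum = 1 + 6 + 3 = 10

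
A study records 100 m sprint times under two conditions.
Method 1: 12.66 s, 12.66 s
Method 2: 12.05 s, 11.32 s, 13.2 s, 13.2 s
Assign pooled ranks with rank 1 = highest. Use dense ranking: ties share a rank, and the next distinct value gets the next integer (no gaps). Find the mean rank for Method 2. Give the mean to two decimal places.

2.25

Sorted (descending): 13.2, 13.2, 12.66, 12.66, 12.05, 11.32
The 2 values of 13.2 share dense rank 1.
The 2 values of 12.66 share dense rank 2.
Remaining distinct values take the next consecutive integers.
Method 2 values → pooled ranks: 12.05→3, 11.32→4, 13.2→1, 13.2→1
Mean rank = (3 + 4 + 1 + 1) / 4 = 2.25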